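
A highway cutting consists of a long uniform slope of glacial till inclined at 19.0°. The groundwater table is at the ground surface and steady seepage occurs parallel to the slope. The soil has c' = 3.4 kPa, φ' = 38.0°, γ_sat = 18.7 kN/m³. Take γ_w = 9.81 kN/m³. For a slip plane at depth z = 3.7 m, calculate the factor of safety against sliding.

With seepage parallel to the slope and the water table at the surface, the effective normal stress on the slip plane uses the buoyant unit weight γ' = γ_sat − γ_w while the driving shear stress uses γ_sat:
FS = [c' + γ' z cos²β tanφ'] / [γ_sat z sinβ cosβ]
γ' = 18.7 − 9.81 = 8.89 kN/m³
Numerator = 3.4 + 8.89·3.7·cos²19.0°·tan38.0° = 3.4 + 8.89·3.7·0.8940·0.7813 = 26.375 kPa
Denominator = 18.7·3.7·sin19.0°·cos19.0° = 18.7·3.7·0.3256·0.9455 = 21.299 kPa
FS = 26.375 / 21.299 = 1.238

FS = 1.24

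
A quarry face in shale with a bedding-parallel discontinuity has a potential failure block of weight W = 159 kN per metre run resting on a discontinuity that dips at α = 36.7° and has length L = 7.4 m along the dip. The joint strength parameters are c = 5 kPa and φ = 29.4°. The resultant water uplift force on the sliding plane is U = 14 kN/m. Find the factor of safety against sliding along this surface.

FS = 1.06

Resolving the block weight along and normal to the plane and applying the Mohr–Coulomb strength on the joint:
N' = W cosα − U = 159·cos36.7° − 14 = 113.5 kN/m
Driving force T = W sinα = 159·sin36.7° = 95.0 kN/m
Resisting force R = c·L + N'·tanφ = 5·7.4 + 113.5·tan29.4° = 37.0 + 63.9 = 100.9 kN/m
FS = R / T = 100.9 / 95.0 = 1.062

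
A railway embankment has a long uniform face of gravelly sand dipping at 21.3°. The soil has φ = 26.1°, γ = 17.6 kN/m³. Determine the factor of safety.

For a dry cohesionless infinite slope the factor of safety is FS = tanφ / tanβ.
FS = tan26.1° / tan21.3° = 0.4899 / 0.3899 = 1.257

FS = 1.26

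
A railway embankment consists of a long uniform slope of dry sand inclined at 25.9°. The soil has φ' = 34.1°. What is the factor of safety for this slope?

For a dry cohesionless infinite slope the factor of safety is FS = tanφ' / tanβ.
FS = tan34.1° / tan25.9° = 0.6771 / 0.4856 = 1.394

FS = 1.39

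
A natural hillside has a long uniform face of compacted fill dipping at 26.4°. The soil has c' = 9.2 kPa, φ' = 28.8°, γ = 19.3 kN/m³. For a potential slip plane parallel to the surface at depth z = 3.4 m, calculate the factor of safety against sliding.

For an infinite slope with a slip plane parallel to the surface (no pore pressure): FS = [c' + γz cos²β tanφ'] / [γz sinβ cosβ].
γz = 19.3·3.4 = 65.62 kN/m²
Numerator = 9.2 + 65.62·cos²26.4°·tan28.8° = 9.2 + 65.62·0.8023·0.5498 = 38.143 kPa
Denominator = 65.62·sin26.4°·cos26.4° = 65.62·0.4446·0.8957 = 26.134 kPa
FS = 38.143 / 26.134 = 1.460

FS = 1.46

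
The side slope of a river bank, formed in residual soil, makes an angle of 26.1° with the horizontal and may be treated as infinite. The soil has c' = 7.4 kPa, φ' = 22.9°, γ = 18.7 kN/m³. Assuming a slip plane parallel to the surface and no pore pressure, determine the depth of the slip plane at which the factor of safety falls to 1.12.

Setting FS = 1.12 in FS = [c' + γz cos²β tanφ'] / [γz sinβ cosβ] and solving for z:
z = c' / [γ cosβ (FS·sinβ − cosβ·tanφ')]
  = 7.4 / [18.7·cos26.1°·(1.12·sin26.1° − cos26.1°·tan22.9°)]
  = 7.4 / [18.7·0.8980·(1.12·0.4399 − 0.8980·0.4224)]
  = 7.4 / 1.9042 = 3.886 m

z = 3.89 m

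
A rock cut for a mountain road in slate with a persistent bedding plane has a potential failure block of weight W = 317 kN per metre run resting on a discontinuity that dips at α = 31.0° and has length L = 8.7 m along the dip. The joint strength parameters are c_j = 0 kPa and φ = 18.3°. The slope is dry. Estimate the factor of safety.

FS = 0.55

Resolving the block weight along and normal to the plane and applying the Mohr–Coulomb strength on the joint:
N' = W cosα = 317·cos31.0° = 271.7 kN/m
Driving force T = W sinα = 317·sin31.0° = 163.3 kN/m
Resisting force R = c_j·L + N'·tanφ = 0·8.7 + 271.7·tan18.3° = 0.0 + 89.9 = 89.9 kN/m
FS = R / T = 89.9 / 163.3 = 0.550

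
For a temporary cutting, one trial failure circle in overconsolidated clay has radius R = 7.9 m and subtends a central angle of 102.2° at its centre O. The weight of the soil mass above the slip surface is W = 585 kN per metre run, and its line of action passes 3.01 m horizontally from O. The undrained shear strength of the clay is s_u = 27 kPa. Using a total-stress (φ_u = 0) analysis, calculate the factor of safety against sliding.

Taking moments about the centre O, the resisting moment is provided by the undrained shear strength acting along the arc:
Arc length L_a = R·θ = 7.9·(102.2°·π/180) = 7.9·1.7837 = 14.09 m
M_R = s_u·L_a·R = 27·14.09·7.9 = 3005.7 kN·m/m
M_D = W·d = 585·3.01 = 1760.8 kN·m/m
FS = M_R / M_D = 3005.7 / 1760.8 = 1.707

FS = 1.71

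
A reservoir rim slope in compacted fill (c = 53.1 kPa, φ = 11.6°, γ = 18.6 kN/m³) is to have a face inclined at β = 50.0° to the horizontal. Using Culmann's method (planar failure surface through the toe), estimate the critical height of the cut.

H_c = 39.62 m

Culmann's analysis gives the critical failure plane at α_cr = (β + φ)/2 = (50.0 + 11.6)/2 = 30.8°, and the critical height
H_c = (4c/γ) · sinβ cosφ / [1 − cos(β − φ)]
    = (4·53.1/18.6) · sin50.0°·cos11.6° / [1 − cos(38.4°)]
    = 11.419 · 0.7660·0.9796 / [1 − 0.7837]
    = 11.419 · 0.7504 / 0.2163
    = 39.62 m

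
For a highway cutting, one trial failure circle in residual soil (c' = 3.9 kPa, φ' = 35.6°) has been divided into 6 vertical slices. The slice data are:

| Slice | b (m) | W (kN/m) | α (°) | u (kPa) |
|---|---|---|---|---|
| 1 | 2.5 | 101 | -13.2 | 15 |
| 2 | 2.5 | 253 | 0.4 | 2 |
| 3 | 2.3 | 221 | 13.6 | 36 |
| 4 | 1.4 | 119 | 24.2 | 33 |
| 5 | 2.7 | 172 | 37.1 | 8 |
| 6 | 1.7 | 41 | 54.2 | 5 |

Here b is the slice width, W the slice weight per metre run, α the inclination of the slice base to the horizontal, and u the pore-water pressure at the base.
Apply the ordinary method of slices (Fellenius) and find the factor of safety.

FS = 2.31

Ordinary method of slices: FS = Σ[c'·Δl_i + (W_i cosα_i − u_i·Δl_i)·tanφ'] / Σ W_i sinα_i, with Δl_i = b_i / cosα_i.
Slice 1: Δl = 2.5/cos(-13.2°) = 2.568 m; N'_1 = 101·cos(-13.2°) − 15·2.568 = 59.8; c'Δl = 10.01; W sinα = -23.1
Slice 2: Δl = 2.5/cos0.4° = 2.500 m; N'_2 = 253·cos0.4° − 2·2.500 = 248.0; c'Δl = 9.75; W sinα = 1.8
Slice 3: Δl = 2.3/cos13.6° = 2.366 m; N'_3 = 221·cos13.6° − 36·2.366 = 129.6; c'Δl = 9.23; W sinα = 52.0
Slice 4: Δl = 1.4/cos24.2° = 1.535 m; N'_4 = 119·cos24.2° − 33·1.535 = 57.9; c'Δl = 5.99; W sinα = 48.8
Slice 5: Δl = 2.7/cos37.1° = 3.385 m; N'_5 = 172·cos37.1° − 8·3.385 = 110.1; c'Δl = 13.20; W sinα = 103.8
Slice 6: Δl = 1.7/cos54.2° = 2.906 m; N'_6 = 41·cos54.2° − 5·2.906 = 9.5; c'Δl = 11.33; W sinα = 33.3
Σc'Δl = 59.5 kN/m; ΣN' = 614.9 kN/m; ΣW sinα = 216.5 kN/m
Resisting = 59.5 + 614.9·tan35.6° = 59.5 + 440.2 = 499.7 kN/m
FS = 499.7 / 216.5 = 2.309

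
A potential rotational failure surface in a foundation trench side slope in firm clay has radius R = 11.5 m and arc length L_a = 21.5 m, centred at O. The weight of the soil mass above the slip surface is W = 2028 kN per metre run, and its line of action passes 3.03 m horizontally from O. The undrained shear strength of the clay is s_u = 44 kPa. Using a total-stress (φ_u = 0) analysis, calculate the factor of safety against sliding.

Taking moments about the centre O, the resisting moment is provided by the undrained shear strength acting along the arc:
M_R = s_u·L_a·R = 44·21.50·11.5 = 10879.0 kN·m/m
M_D = W·d = 2028·3.03 = 6144.8 kN·m/m
FS = M_R / M_D = 10879.0 / 6144.8 = 1.770

FS = 1.77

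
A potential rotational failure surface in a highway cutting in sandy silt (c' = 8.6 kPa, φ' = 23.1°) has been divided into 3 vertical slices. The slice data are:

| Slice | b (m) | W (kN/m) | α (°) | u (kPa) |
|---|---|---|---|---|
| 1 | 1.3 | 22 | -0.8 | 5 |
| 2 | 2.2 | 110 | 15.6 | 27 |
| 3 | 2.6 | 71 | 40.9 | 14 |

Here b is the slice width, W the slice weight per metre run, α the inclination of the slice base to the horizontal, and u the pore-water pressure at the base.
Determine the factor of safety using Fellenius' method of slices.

Ordinary method of slices: FS = Σ[c'·Δl_i + (W_i cosα_i − u_i·Δl_i)·tanφ'] / Σ W_i sinα_i, with Δl_i = b_i / cosα_i.
Slice 1: Δl = 1.3/cos(-0.8°) = 1.300 m; N'_1 = 22·cos(-0.8°) − 5·1.300 = 15.5; c'Δl = 11.18; W sinα = -0.3
Slice 2: Δl = 2.2/cos15.6° = 2.284 m; N'_2 = 110·cos15.6° − 27·2.284 = 44.3; c'Δl = 19.64; W sinα = 29.6
Slice 3: Δl = 2.6/cos40.9° = 3.440 m; N'_3 = 71·cos40.9° − 14·3.440 = 5.5; c'Δl = 29.58; W sinα = 46.5
Σc'Δl = 60.4 kN/m; ΣN' = 65.3 kN/m; ΣW sinα = 75.8 kN/m
Resisting = 60.4 + 65.3·tan23.1° = 60.4 + 27.8 = 88.3 kN/m
FS = 88.3 / 75.8 = 1.165

FS = 1.16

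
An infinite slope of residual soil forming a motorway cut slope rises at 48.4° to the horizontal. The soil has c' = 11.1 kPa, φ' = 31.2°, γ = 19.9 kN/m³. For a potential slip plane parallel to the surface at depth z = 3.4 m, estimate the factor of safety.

FS = 0.87

For an infinite slope with a slip plane parallel to the surface (no pore pressure): FS = [c' + γz cos²β tanφ'] / [γz sinβ cosβ].
γz = 19.9·3.4 = 67.66 kN/m²
Numerator = 11.1 + 67.66·cos²48.4°·tan31.2° = 11.1 + 67.66·0.4408·0.6056 = 29.162 kPa
Denominator = 67.66·sin48.4°·cos48.4° = 67.66·0.7478·0.6639 = 33.592 kPa
FS = 29.162 / 33.592 = 0.868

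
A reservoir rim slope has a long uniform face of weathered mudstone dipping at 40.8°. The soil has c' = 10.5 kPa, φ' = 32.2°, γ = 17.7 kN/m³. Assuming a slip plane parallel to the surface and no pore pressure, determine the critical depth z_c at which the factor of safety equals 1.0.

Setting FS = 1.00 in FS = [c' + γz cos²β tanφ'] / [γz sinβ cosβ] and solving for z:
z = c' / [γ cosβ (FS·sinβ − cosβ·tanφ')]
  = 10.5 / [17.7·cos40.8°·(1.00·sin40.8° − cos40.8°·tan32.2°)]
  = 10.5 / [17.7·0.7570·(1.00·0.6534 − 0.7570·0.6297)]
  = 10.5 / 2.3678 = 4.435 m

z_c = 4.43 m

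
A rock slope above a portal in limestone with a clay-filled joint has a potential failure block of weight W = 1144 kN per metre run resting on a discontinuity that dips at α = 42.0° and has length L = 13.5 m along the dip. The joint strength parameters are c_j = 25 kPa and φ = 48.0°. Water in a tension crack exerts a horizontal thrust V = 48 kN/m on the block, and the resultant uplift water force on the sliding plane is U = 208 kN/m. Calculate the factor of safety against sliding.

FS = 1.27

Resolving the block weight along and normal to the plane and applying the Mohr–Coulomb strength on the joint:
N' = W cosα − U − V sinα = 1144·cos42.0° − 208 − 48·sin42.0° = 610.0 kN/m
Driving force T = W sinα + V cosα = 1144·sin42.0° + 48·cos42.0° = 801.2 kN/m
Resisting force R = c_j·L + N'·tanφ = 25·13.5 + 610.0·tan48.0° = 337.5 + 677.5 = 1015.0 kN/m
FS = R / T = 1015.0 / 801.2 = 1.267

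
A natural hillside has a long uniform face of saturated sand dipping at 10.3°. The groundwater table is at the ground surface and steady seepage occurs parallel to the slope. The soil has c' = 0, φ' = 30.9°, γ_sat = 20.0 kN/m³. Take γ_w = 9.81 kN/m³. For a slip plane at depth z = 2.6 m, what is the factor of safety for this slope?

With seepage parallel to the slope and the water table at the surface, the effective normal stress on the slip plane uses the buoyant unit weight γ' = γ_sat − γ_w while the driving shear stress uses γ_sat:
FS = [c' + γ' z cos²β tanφ'] / [γ_sat z sinβ cosβ]
(For c' = 0 this reduces to FS = (γ'/γ_sat)·tanφ'/tanβ.)
γ' = 20.0 − 9.81 = 10.19 kN/m³
Numerator = 0.0 + 10.19·2.6·cos²10.3°·tan30.9° = 0.0 + 10.19·2.6·0.9680·0.5985 = 15.349 kPa
Denominator = 20.0·2.6·sin10.3°·cos10.3° = 20.0·2.6·0.1788·0.9839 = 9.148 kPa
FS = 15.349 / 9.148 = 1.678

FS = 1.68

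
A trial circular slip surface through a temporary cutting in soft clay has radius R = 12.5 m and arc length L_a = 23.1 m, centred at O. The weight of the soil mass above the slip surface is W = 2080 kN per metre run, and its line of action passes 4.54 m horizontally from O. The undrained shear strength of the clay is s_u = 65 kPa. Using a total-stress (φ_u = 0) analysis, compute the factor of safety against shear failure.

FS = 1.99

Taking moments about the centre O, the resisting moment is provided by the undrained shear strength acting along the arc:
M_R = s_u·L_a·R = 65·23.10·12.5 = 18768.8 kN·m/m
M_D = W·d = 2080·4.54 = 9443.2 kN·m/m
FS = M_R / M_D = 18768.8 / 9443.2 = 1.988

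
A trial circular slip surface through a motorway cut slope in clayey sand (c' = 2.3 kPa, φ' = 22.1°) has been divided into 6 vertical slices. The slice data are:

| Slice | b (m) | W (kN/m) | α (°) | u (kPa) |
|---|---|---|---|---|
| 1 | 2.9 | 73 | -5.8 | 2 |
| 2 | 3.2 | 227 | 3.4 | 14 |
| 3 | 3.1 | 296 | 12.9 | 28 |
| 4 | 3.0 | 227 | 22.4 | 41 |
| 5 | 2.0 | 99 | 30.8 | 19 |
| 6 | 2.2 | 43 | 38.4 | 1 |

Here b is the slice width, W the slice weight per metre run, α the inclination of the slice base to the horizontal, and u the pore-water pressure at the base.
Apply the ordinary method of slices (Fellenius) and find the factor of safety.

FS = 1.20

Ordinary method of slices: FS = Σ[c'·Δl_i + (W_i cosα_i − u_i·Δl_i)·tanφ'] / Σ W_i sinα_i, with Δl_i = b_i / cosα_i.
Slice 1: Δl = 2.9/cos(-5.8°) = 2.915 m; N'_1 = 73·cos(-5.8°) − 2·2.915 = 66.8; c'Δl = 6.70; W sinα = -7.4
Slice 2: Δl = 3.2/cos3.4° = 3.206 m; N'_2 = 227·cos3.4° − 14·3.206 = 181.7; c'Δl = 7.37; W sinα = 13.5
Slice 3: Δl = 3.1/cos12.9° = 3.180 m; N'_3 = 296·cos12.9° − 28·3.180 = 199.5; c'Δl = 7.31; W sinα = 66.1
Slice 4: Δl = 3.0/cos22.4° = 3.245 m; N'_4 = 227·cos22.4° − 41·3.245 = 76.8; c'Δl = 7.46; W sinα = 86.5
Slice 5: Δl = 2.0/cos30.8° = 2.328 m; N'_5 = 99·cos30.8° − 19·2.328 = 40.8; c'Δl = 5.36; W sinα = 50.7
Slice 6: Δl = 2.2/cos38.4° = 2.807 m; N'_6 = 43·cos38.4° − 1·2.807 = 30.9; c'Δl = 6.46; W sinα = 26.7
Σc'Δl = 40.7 kN/m; ΣN' = 596.5 kN/m; ΣW sinα = 236.1 kN/m
Resisting = 40.7 + 596.5·tan22.1° = 40.7 + 242.2 = 282.9 kN/m
FS = 282.9 / 236.1 = 1.198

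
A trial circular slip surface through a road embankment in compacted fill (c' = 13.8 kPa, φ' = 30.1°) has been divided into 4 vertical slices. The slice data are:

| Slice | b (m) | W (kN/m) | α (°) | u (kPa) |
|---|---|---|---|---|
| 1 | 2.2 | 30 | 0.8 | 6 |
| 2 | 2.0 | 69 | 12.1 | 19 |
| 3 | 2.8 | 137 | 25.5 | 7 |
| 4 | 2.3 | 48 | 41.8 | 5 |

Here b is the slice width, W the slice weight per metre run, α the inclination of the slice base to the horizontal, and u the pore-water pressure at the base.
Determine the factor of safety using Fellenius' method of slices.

FS = 2.28

Ordinary method of slices: FS = Σ[c'·Δl_i + (W_i cosα_i − u_i·Δl_i)·tanφ'] / Σ W_i sinα_i, with Δl_i = b_i / cosα_i.
Slice 1: Δl = 2.2/cos0.8° = 2.200 m; N'_1 = 30·cos0.8° − 6·2.200 = 16.8; c'Δl = 30.36; W sinα = 0.4
Slice 2: Δl = 2.0/cos12.1° = 2.045 m; N'_2 = 69·cos12.1° − 19·2.045 = 28.6; c'Δl = 28.23; W sinα = 14.5
Slice 3: Δl = 2.8/cos25.5° = 3.102 m; N'_3 = 137·cos25.5° − 7·3.102 = 101.9; c'Δl = 42.81; W sinα = 59.0
Slice 4: Δl = 2.3/cos41.8° = 3.085 m; N'_4 = 48·cos41.8° − 5·3.085 = 20.4; c'Δl = 42.58; W sinα = 32.0
Σc'Δl = 144.0 kN/m; ΣN' = 167.7 kN/m; ΣW sinα = 105.9 kN/m
Resisting = 144.0 + 167.7·tan30.1° = 144.0 + 97.2 = 241.2 kN/m
FS = 241.2 / 105.9 = 2.278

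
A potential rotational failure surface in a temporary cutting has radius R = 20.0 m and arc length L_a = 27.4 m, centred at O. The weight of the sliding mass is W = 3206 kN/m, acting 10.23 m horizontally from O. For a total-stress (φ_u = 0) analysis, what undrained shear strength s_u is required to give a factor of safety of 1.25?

FS = s_u·L_a·R / (W·d), so s_u = FS·W·d / (L_a·R).
s_u = 1.25·3206·10.23 / (27.40·20.0) = 40996.7 / 548.00 = 74.81 kPa

s_u = 74.8 kPa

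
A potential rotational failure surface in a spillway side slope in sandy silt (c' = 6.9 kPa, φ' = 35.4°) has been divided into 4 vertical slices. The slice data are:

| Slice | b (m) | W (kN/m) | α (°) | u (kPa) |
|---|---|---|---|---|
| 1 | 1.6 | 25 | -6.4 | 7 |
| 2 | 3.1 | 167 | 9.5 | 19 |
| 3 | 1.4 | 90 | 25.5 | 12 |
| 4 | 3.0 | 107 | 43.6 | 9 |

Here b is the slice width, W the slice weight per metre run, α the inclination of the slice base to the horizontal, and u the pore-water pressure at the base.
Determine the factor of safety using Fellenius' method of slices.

Ordinary method of slices: FS = Σ[c'·Δl_i + (W_i cosα_i − u_i·Δl_i)·tanφ'] / Σ W_i sinα_i, with Δl_i = b_i / cosα_i.
Slice 1: Δl = 1.6/cos(-6.4°) = 1.610 m; N'_1 = 25·cos(-6.4°) − 7·1.610 = 13.6; c'Δl = 11.11; W sinα = -2.8
Slice 2: Δl = 3.1/cos9.5° = 3.143 m; N'_2 = 167·cos9.5° − 19·3.143 = 105.0; c'Δl = 21.69; W sinα = 27.6
Slice 3: Δl = 1.4/cos25.5° = 1.551 m; N'_3 = 90·cos25.5° − 12·1.551 = 62.6; c'Δl = 10.70; W sinα = 38.7
Slice 4: Δl = 3.0/cos43.6° = 4.143 m; N'_4 = 107·cos43.6° − 9·4.143 = 40.2; c'Δl = 28.58; W sinα = 73.8
Σc'Δl = 72.1 kN/m; ΣN' = 221.4 kN/m; ΣW sinα = 137.3 kN/m
Resisting = 72.1 + 221.4·tan35.4° = 72.1 + 157.3 = 229.4 kN/m
FS = 229.4 / 137.3 = 1.671

FS = 1.67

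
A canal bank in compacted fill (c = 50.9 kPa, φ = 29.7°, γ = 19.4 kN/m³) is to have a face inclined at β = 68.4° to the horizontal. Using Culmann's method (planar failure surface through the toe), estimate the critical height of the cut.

H_c = 38.60 m

Culmann's analysis gives the critical failure plane at α_cr = (β + φ)/2 = (68.4 + 29.7)/2 = 49.1°, and the critical height
H_c = (4c/γ) · sinβ cosφ / [1 − cos(β − φ)]
    = (4·50.9/19.4) · sin68.4°·cos29.7° / [1 − cos(38.7°)]
    = 10.495 · 0.9298·0.8686 / [1 − 0.7804]
    = 10.495 · 0.8076 / 0.2196
    = 38.60 m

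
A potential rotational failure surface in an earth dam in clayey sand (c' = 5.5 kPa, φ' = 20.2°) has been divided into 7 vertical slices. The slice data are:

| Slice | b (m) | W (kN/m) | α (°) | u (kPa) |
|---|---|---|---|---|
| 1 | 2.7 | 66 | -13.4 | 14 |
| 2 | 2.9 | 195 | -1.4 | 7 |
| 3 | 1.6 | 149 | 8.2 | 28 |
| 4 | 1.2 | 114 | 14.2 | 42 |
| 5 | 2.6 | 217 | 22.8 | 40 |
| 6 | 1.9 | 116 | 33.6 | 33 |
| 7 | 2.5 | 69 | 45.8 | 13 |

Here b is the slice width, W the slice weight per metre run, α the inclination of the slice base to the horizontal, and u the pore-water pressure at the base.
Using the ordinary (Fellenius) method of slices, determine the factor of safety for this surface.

Ordinary method of slices: FS = Σ[c'·Δl_i + (W_i cosα_i − u_i·Δl_i)·tanφ'] / Σ W_i sinα_i, with Δl_i = b_i / cosα_i.
Slice 1: Δl = 2.7/cos(-13.4°) = 2.776 m; N'_1 = 66·cos(-13.4°) − 14·2.776 = 25.3; c'Δl = 15.27; W sinα = -15.3
Slice 2: Δl = 2.9/cos(-1.4°) = 2.901 m; N'_2 = 195·cos(-1.4°) − 7·2.901 = 174.6; c'Δl = 15.95; W sinα = -4.8
Slice 3: Δl = 1.6/cos8.2° = 1.617 m; N'_3 = 149·cos8.2° − 28·1.617 = 102.2; c'Δl = 8.89; W sinα = 21.3
Slice 4: Δl = 1.2/cos14.2° = 1.238 m; N'_4 = 114·cos14.2° − 42·1.238 = 58.5; c'Δl = 6.81; W sinα = 28.0
Slice 5: Δl = 2.6/cos22.8° = 2.820 m; N'_5 = 217·cos22.8° − 40·2.820 = 87.2; c'Δl = 15.51; W sinα = 84.1
Slice 6: Δl = 1.9/cos33.6° = 2.281 m; N'_6 = 116·cos33.6° − 33·2.281 = 21.3; c'Δl = 12.55; W sinα = 64.2
Slice 7: Δl = 2.5/cos45.8° = 3.586 m; N'_7 = 69·cos45.8° − 13·3.586 = 1.5; c'Δl = 19.72; W sinα = 49.5
Σc'Δl = 94.7 kN/m; ΣN' = 470.8 kN/m; ΣW sinα = 226.9 kN/m
Resisting = 94.7 + 470.8·tan20.2° = 94.7 + 173.2 = 267.9 kN/m
FS = 267.9 / 226.9 = 1.181

FS = 1.18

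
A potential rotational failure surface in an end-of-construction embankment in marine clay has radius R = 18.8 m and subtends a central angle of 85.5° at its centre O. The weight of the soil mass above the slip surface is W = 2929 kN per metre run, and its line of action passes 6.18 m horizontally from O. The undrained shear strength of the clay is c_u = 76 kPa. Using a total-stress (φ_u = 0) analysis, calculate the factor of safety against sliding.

Taking moments about the centre O, the resisting moment is provided by the undrained shear strength acting along the arc:
Arc length L_a = R·θ = 18.8·(85.5°·π/180) = 18.8·1.4923 = 28.05 m
M_R = c_u·L_a·R = 76·28.05·18.8 = 40084.2 kN·m/m
M_D = W·d = 2929·6.18 = 18101.2 kN·m/m
FS = M_R / M_D = 40084.2 / 18101.2 = 2.214

FS = 2.21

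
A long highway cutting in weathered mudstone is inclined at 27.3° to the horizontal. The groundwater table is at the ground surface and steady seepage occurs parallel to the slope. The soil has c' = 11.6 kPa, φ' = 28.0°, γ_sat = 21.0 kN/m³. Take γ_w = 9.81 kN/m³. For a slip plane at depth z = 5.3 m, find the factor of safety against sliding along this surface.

FS = 0.80

With seepage parallel to the slope and the water table at the surface, the effective normal stress on the slip plane uses the buoyant unit weight γ' = γ_sat − γ_w while the driving shear stress uses γ_sat:
FS = [c' + γ' z cos²β tanφ'] / [γ_sat z sinβ cosβ]
γ' = 21.0 − 9.81 = 11.19 kN/m³
Numerator = 11.6 + 11.19·5.3·cos²27.3°·tan28.0° = 11.6 + 11.19·5.3·0.7896·0.5317 = 36.501 kPa
Denominator = 21.0·5.3·sin27.3°·cos27.3° = 21.0·5.3·0.4586·0.8886 = 45.362 kPa
FS = 36.501 / 45.362 = 0.805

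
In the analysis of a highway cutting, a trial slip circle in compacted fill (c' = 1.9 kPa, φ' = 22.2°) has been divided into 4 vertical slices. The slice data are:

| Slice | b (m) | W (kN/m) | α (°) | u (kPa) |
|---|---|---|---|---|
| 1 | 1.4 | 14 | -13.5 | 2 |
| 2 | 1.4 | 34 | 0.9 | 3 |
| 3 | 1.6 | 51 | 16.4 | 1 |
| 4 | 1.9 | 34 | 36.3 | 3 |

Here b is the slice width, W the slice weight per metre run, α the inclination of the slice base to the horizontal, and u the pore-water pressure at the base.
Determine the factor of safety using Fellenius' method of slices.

FS = 1.80

Ordinary method of slices: FS = Σ[c'·Δl_i + (W_i cosα_i − u_i·Δl_i)·tanφ'] / Σ W_i sinα_i, with Δl_i = b_i / cosα_i.
Slice 1: Δl = 1.4/cos(-13.5°) = 1.440 m; N'_1 = 14·cos(-13.5°) − 2·1.440 = 10.7; c'Δl = 2.74; W sinα = -3.3
Slice 2: Δl = 1.4/cos0.9° = 1.400 m; N'_2 = 34·cos0.9° − 3·1.400 = 29.8; c'Δl = 2.66; W sinα = 0.5
Slice 3: Δl = 1.6/cos16.4° = 1.668 m; N'_3 = 51·cos16.4° − 1·1.668 = 47.3; c'Δl = 3.17; W sinα = 14.4
Slice 4: Δl = 1.9/cos36.3° = 2.358 m; N'_4 = 34·cos36.3° − 3·2.358 = 20.3; c'Δl = 4.48; W sinα = 20.1
Σc'Δl = 13.0 kN/m; ΣN' = 108.1 kN/m; ΣW sinα = 31.8 kN/m
Resisting = 13.0 + 108.1·tan22.2° = 13.0 + 44.1 = 57.2 kN/m
FS = 57.2 / 31.8 = 1.798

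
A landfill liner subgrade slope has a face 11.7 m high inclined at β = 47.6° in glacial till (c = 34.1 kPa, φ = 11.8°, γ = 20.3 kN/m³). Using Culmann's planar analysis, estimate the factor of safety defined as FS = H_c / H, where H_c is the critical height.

H_c = (4c/γ) · sinβ cosφ / [1 − cos(β − φ)]
    = (4·34.1/20.3) · sin47.6°·cos11.8° / [1 − cos35.8°]
    = 6.719 · 0.7228 / 0.1889 = 25.71 m
FS = H_c / H = 25.71 / 11.7 = 2.197

FS = 2.20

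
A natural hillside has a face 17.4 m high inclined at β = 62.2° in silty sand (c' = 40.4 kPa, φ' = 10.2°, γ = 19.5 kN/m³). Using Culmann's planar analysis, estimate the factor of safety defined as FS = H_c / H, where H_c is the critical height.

H_c = (4c'/γ) · sinβ cosφ' / [1 − cos(β − φ')]
    = (4·40.4/19.5) · sin62.2°·cos10.2° / [1 − cos52.0°]
    = 8.287 · 0.8706 / 0.3843 = 18.77 m
FS = H_c / H = 18.77 / 17.4 = 1.079

FS = 1.08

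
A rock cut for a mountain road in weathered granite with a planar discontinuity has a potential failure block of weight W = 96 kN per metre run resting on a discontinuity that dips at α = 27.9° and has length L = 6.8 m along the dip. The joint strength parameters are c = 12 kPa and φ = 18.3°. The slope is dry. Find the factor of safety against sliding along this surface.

Resolving the block weight along and normal to the plane and applying the Mohr–Coulomb strength on the joint:
N' = W cosα = 96·cos27.9° = 84.8 kN/m
Driving force T = W sinα = 96·sin27.9° = 44.9 kN/m
Resisting force R = c·L + N'·tanφ = 12·6.8 + 84.8·tan18.3° = 81.6 + 28.1 = 109.7 kN/m
FS = R / T = 109.7 / 44.9 = 2.441

FS = 2.44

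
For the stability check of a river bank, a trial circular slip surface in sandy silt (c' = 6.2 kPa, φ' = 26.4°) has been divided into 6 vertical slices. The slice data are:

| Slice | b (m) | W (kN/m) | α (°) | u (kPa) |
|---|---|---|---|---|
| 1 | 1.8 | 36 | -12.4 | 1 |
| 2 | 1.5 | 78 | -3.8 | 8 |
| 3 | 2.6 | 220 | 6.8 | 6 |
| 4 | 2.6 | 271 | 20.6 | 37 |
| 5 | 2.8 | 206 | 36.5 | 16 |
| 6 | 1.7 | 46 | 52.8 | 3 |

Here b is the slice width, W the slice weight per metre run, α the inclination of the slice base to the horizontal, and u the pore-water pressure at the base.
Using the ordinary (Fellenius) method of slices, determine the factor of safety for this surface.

FS = 1.43

Ordinary method of slices: FS = Σ[c'·Δl_i + (W_i cosα_i − u_i·Δl_i)·tanφ'] / Σ W_i sinα_i, with Δl_i = b_i / cosα_i.
Slice 1: Δl = 1.8/cos(-12.4°) = 1.843 m; N'_1 = 36·cos(-12.4°) − 1·1.843 = 33.3; c'Δl = 11.43; W sinα = -7.7
Slice 2: Δl = 1.5/cos(-3.8°) = 1.503 m; N'_2 = 78·cos(-3.8°) − 8·1.503 = 65.8; c'Δl = 9.32; W sinα = -5.2
Slice 3: Δl = 2.6/cos6.8° = 2.618 m; N'_3 = 220·cos6.8° − 6·2.618 = 202.7; c'Δl = 16.23; W sinα = 26.0
Slice 4: Δl = 2.6/cos20.6° = 2.778 m; N'_4 = 271·cos20.6° − 37·2.778 = 150.9; c'Δl = 17.22; W sinα = 95.3
Slice 5: Δl = 2.8/cos36.5° = 3.483 m; N'_5 = 206·cos36.5° − 16·3.483 = 109.9; c'Δl = 21.60; W sinα = 122.5
Slice 6: Δl = 1.7/cos52.8° = 2.812 m; N'_6 = 46·cos52.8° − 3·2.812 = 19.4; c'Δl = 17.43; W sinα = 36.6
Σc'Δl = 93.2 kN/m; ΣN' = 582.0 kN/m; ΣW sinα = 267.7 kN/m
Resisting = 93.2 + 582.0·tan26.4° = 93.2 + 288.9 = 382.1 kN/m
FS = 382.1 / 267.7 = 1.428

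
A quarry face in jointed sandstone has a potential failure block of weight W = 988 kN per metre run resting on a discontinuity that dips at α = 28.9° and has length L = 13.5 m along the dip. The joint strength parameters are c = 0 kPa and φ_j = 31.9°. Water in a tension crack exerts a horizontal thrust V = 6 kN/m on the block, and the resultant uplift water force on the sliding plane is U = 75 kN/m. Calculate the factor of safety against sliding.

FS = 1.01

Resolving the block weight along and normal to the plane and applying the Mohr–Coulomb strength on the joint:
N' = W cosα − U − V sinα = 988·cos28.9° − 75 − 6·sin28.9° = 787.1 kN/m
Driving force T = W sinα + V cosα = 988·sin28.9° + 6·cos28.9° = 482.7 kN/m
Resisting force R = c·L + N'·tanφ_j = 0·13.5 + 787.1·tan31.9° = 0.0 + 489.9 = 489.9 kN/m
FS = R / T = 489.9 / 482.7 = 1.015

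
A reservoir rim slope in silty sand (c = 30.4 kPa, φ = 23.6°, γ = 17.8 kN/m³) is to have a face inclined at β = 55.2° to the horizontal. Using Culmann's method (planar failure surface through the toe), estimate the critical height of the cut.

Culmann's analysis gives the critical failure plane at α_cr = (β + φ)/2 = (55.2 + 23.6)/2 = 39.4°, and the critical height
H_c = (4c/γ) · sinβ cosφ / [1 − cos(β − φ)]
    = (4·30.4/17.8) · sin55.2°·cos23.6° / [1 − cos(31.6°)]
    = 6.831 · 0.8211·0.9164 / [1 − 0.8517]
    = 6.831 · 0.7525 / 0.1483
    = 34.67 m

H_c = 34.67 m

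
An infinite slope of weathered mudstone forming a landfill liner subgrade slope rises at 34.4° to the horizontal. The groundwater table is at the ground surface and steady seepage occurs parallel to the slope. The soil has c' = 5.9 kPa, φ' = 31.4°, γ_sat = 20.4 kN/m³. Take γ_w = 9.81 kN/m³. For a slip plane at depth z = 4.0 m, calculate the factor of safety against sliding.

With seepage parallel to the slope and the water table at the surface, the effective normal stress on the slip plane uses the buoyant unit weight γ' = γ_sat − γ_w while the driving shear stress uses γ_sat:
FS = [c' + γ' z cos²β tanφ'] / [γ_sat z sinβ cosβ]
γ' = 20.4 − 9.81 = 10.59 kN/m³
Numerator = 5.9 + 10.59·4.0·cos²34.4°·tan31.4° = 5.9 + 10.59·4.0·0.6808·0.6104 = 23.504 kPa
Denominator = 20.4·4.0·sin34.4°·cos34.4° = 20.4·4.0·0.5650·0.8251 = 38.039 kPa
FS = 23.504 / 38.039 = 0.618

FS = 0.62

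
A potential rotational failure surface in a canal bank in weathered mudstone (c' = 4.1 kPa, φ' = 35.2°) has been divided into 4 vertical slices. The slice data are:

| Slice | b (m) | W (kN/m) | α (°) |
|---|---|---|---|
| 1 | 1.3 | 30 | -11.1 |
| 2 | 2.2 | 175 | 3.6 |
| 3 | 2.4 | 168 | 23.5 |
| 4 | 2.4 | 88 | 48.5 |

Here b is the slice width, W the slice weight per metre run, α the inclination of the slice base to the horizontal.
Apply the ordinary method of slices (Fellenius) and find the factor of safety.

FS = 2.42

Ordinary method of slices: FS = Σ[c'·Δl_i + (W_i cosα_i)·tanφ'] / Σ W_i sinα_i, with Δl_i = b_i / cosα_i.
Slice 1: Δl = 1.3/cos(-11.1°) = 1.325 m; N'_1 = 30·cos(-11.1°) = 29.4; c'Δl = 5.43; W sinα = -5.8
Slice 2: Δl = 2.2/cos3.6° = 2.204 m; N'_2 = 175·cos3.6° = 174.7; c'Δl = 9.04; W sinα = 11.0
Slice 3: Δl = 2.4/cos23.5° = 2.617 m; N'_3 = 168·cos23.5° = 154.1; c'Δl = 10.73; W sinα = 67.0
Slice 4: Δl = 2.4/cos48.5° = 3.622 m; N'_4 = 88·cos48.5° = 58.3; c'Δl = 14.85; W sinα = 65.9
Σc'Δl = 40.0 kN/m; ΣN' = 416.5 kN/m; ΣW sinα = 138.1 kN/m
Resisting = 40.0 + 416.5·tan35.2° = 40.0 + 293.8 = 333.8 kN/m
FS = 333.8 / 138.1 = 2.417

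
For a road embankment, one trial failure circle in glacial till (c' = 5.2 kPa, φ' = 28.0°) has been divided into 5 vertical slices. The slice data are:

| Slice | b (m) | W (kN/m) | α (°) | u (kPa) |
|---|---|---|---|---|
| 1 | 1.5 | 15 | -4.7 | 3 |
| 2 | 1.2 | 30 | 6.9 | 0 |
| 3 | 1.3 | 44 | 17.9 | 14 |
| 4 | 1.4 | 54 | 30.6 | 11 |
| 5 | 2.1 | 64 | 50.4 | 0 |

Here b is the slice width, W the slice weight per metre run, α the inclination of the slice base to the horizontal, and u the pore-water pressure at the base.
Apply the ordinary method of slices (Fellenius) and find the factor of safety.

FS = 1.26

Ordinary method of slices: FS = Σ[c'·Δl_i + (W_i cosα_i − u_i·Δl_i)·tanφ'] / Σ W_i sinα_i, with Δl_i = b_i / cosα_i.
Slice 1: Δl = 1.5/cos(-4.7°) = 1.505 m; N'_1 = 15·cos(-4.7°) − 3·1.505 = 10.4; c'Δl = 7.83; W sinα = -1.2
Slice 2: Δl = 1.2/cos6.9° = 1.209 m; N'_2 = 30·cos6.9° − 0·1.209 = 29.8; c'Δl = 6.29; W sinα = 3.6
Slice 3: Δl = 1.3/cos17.9° = 1.366 m; N'_3 = 44·cos17.9° − 14·1.366 = 22.7; c'Δl = 7.10; W sinα = 13.5
Slice 4: Δl = 1.4/cos30.6° = 1.627 m; N'_4 = 54·cos30.6° − 11·1.627 = 28.6; c'Δl = 8.46; W sinα = 27.5
Slice 5: Δl = 2.1/cos50.4° = 3.295 m; N'_5 = 64·cos50.4° − 0·3.295 = 40.8; c'Δl = 17.13; W sinα = 49.3
Σc'Δl = 46.8 kN/m; ΣN' = 132.3 kN/m; ΣW sinα = 92.7 kN/m
Resisting = 46.8 + 132.3·tan28.0° = 46.8 + 70.4 = 117.2 kN/m
FS = 117.2 / 92.7 = 1.264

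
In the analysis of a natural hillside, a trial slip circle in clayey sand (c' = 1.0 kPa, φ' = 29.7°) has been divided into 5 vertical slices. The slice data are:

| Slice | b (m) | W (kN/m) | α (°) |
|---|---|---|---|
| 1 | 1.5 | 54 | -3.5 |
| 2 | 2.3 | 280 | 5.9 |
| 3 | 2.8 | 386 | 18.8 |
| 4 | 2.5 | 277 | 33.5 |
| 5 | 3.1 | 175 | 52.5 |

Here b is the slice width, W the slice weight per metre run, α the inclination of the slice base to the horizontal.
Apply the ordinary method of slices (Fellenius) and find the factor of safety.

FS = 1.37

Ordinary method of slices: FS = Σ[c'·Δl_i + (W_i cosα_i)·tanφ'] / Σ W_i sinα_i, with Δl_i = b_i / cosα_i.
Slice 1: Δl = 1.5/cos(-3.5°) = 1.503 m; N'_1 = 54·cos(-3.5°) = 53.9; c'Δl = 1.50; W sinα = -3.3
Slice 2: Δl = 2.3/cos5.9° = 2.312 m; N'_2 = 280·cos5.9° = 278.5; c'Δl = 2.31; W sinα = 28.8
Slice 3: Δl = 2.8/cos18.8° = 2.958 m; N'_3 = 386·cos18.8° = 365.4; c'Δl = 2.96; W sinα = 124.4
Slice 4: Δl = 2.5/cos33.5° = 2.998 m; N'_4 = 277·cos33.5° = 231.0; c'Δl = 3.00; W sinα = 152.9
Slice 5: Δl = 3.1/cos52.5° = 5.092 m; N'_5 = 175·cos52.5° = 106.5; c'Δl = 5.09; W sinα = 138.8
Σc'Δl = 14.9 kN/m; ΣN' = 1035.3 kN/m; ΣW sinα = 441.6 kN/m
Resisting = 14.9 + 1035.3·tan29.7° = 14.9 + 590.5 = 605.4 kN/m
FS = 605.4 / 441.6 = 1.371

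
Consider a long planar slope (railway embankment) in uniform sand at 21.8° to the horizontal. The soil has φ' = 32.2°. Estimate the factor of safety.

FS = 1.57

For a dry cohesionless infinite slope the factor of safety is FS = tanφ' / tanβ.
FS = tan32.2° / tan21.8° = 0.6297 / 0.4000 = 1.574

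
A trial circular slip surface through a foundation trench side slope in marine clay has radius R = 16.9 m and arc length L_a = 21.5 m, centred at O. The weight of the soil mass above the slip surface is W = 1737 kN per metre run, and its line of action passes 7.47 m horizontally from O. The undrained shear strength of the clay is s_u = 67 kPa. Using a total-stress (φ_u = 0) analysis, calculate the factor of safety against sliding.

Taking moments about the centre O, the resisting moment is provided by the undrained shear strength acting along the arc:
M_R = s_u·L_a·R = 67·21.50·16.9 = 24344.4 kN·m/m
M_D = W·d = 1737·7.47 = 12975.4 kN·m/m
FS = M_R / M_D = 24344.4 / 12975.4 = 1.876

FS = 1.88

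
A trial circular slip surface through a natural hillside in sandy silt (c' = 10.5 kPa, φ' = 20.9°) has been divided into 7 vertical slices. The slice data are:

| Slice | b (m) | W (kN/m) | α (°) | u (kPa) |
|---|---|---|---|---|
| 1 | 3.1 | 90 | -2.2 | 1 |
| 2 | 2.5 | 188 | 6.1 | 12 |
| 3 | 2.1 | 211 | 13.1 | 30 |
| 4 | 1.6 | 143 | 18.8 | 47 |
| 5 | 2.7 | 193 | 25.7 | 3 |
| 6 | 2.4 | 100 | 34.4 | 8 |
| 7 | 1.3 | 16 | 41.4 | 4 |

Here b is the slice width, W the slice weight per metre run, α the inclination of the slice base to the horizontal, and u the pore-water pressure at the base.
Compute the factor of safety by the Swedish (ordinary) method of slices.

Ordinary method of slices: FS = Σ[c'·Δl_i + (W_i cosα_i − u_i·Δl_i)·tanφ'] / Σ W_i sinα_i, with Δl_i = b_i / cosα_i.
Slice 1: Δl = 3.1/cos(-2.2°) = 3.102 m; N'_1 = 90·cos(-2.2°) − 1·3.102 = 86.8; c'Δl = 32.57; W sinα = -3.5
Slice 2: Δl = 2.5/cos6.1° = 2.514 m; N'_2 = 188·cos6.1° − 12·2.514 = 156.8; c'Δl = 26.40; W sinα = 20.0
Slice 3: Δl = 2.1/cos13.1° = 2.156 m; N'_3 = 211·cos13.1° − 30·2.156 = 140.8; c'Δl = 22.64; W sinα = 47.8
Slice 4: Δl = 1.6/cos18.8° = 1.690 m; N'_4 = 143·cos18.8° − 47·1.690 = 55.9; c'Δl = 17.75; W sinα = 46.1
Slice 5: Δl = 2.7/cos25.7° = 2.996 m; N'_5 = 193·cos25.7° − 3·2.996 = 164.9; c'Δl = 31.46; W sinα = 83.7
Slice 6: Δl = 2.4/cos34.4° = 2.909 m; N'_6 = 100·cos34.4° − 8·2.909 = 59.2; c'Δl = 30.54; W sinα = 56.5
Slice 7: Δl = 1.3/cos41.4° = 1.733 m; N'_7 = 16·cos41.4° − 4·1.733 = 5.1; c'Δl = 18.20; W sinα = 10.6
Σc'Δl = 179.6 kN/m; ΣN' = 669.6 kN/m; ΣW sinα = 261.2 kN/m
Resisting = 179.6 + 669.6·tan20.9° = 179.6 + 255.7 = 435.2 kN/m
FS = 435.2 / 261.2 = 1.666

FS = 1.67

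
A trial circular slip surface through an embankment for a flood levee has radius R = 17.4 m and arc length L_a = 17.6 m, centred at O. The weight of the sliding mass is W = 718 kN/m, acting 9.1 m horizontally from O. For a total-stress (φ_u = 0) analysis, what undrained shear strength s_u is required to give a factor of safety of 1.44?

FS = s_u·L_a·R / (W·d), so s_u = FS·W·d / (L_a·R).
s_u = 1.44·718·9.1 / (17.60·17.4) = 9408.7 / 306.24 = 30.72 kPa

s_u = 30.7 kPa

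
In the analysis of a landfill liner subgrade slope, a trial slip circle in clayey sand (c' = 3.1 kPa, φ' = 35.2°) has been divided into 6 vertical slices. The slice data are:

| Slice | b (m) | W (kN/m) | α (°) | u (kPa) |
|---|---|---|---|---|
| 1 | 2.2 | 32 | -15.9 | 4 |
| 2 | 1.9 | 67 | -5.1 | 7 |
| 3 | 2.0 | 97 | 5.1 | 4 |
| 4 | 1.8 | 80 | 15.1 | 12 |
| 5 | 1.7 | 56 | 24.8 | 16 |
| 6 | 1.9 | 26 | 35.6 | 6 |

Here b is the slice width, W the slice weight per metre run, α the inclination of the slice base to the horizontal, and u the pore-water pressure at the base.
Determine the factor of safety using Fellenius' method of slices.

Ordinary method of slices: FS = Σ[c'·Δl_i + (W_i cosα_i − u_i·Δl_i)·tanφ'] / Σ W_i sinα_i, with Δl_i = b_i / cosα_i.
Slice 1: Δl = 2.2/cos(-15.9°) = 2.288 m; N'_1 = 32·cos(-15.9°) − 4·2.288 = 21.6; c'Δl = 7.09; W sinα = -8.8
Slice 2: Δl = 1.9/cos(-5.1°) = 1.908 m; N'_2 = 67·cos(-5.1°) − 7·1.908 = 53.4; c'Δl = 5.91; W sinα = -6.0
Slice 3: Δl = 2.0/cos5.1° = 2.008 m; N'_3 = 97·cos5.1° − 4·2.008 = 88.6; c'Δl = 6.22; W sinα = 8.6
Slice 4: Δl = 1.8/cos15.1° = 1.864 m; N'_4 = 80·cos15.1° − 12·1.864 = 54.9; c'Δl = 5.78; W sinα = 20.8
Slice 5: Δl = 1.7/cos24.8° = 1.873 m; N'_5 = 56·cos24.8° − 16·1.873 = 20.9; c'Δl = 5.81; W sinα = 23.5
Slice 6: Δl = 1.9/cos35.6° = 2.337 m; N'_6 = 26·cos35.6° − 6·2.337 = 7.1; c'Δl = 7.24; W sinα = 15.1
Σc'Δl = 38.1 kN/m; ΣN' = 246.4 kN/m; ΣW sinα = 53.4 kN/m
Resisting = 38.1 + 246.4·tan35.2° = 38.1 + 173.9 = 211.9 kN/m
FS = 211.9 / 53.4 = 3.971

FS = 3.97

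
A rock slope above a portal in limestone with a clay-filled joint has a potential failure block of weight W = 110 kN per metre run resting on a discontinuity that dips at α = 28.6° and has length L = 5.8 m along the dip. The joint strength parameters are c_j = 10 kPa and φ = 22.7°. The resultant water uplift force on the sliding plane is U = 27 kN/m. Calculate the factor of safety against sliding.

FS = 1.65

Resolving the block weight along and normal to the plane and applying the Mohr–Coulomb strength on the joint:
N' = W cosα − U = 110·cos28.6° − 27 = 69.6 kN/m
Driving force T = W sinα = 110·sin28.6° = 52.7 kN/m
Resisting force R = c_j·L + N'·tanφ = 10·5.8 + 69.6·tan22.7° = 58.0 + 29.1 = 87.1 kN/m
FS = R / T = 87.1 / 52.7 = 1.654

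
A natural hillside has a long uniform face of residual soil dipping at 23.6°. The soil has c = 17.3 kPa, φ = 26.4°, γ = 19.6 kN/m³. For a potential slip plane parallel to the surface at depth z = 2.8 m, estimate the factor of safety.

For an infinite slope with a slip plane parallel to the surface (no pore pressure): FS = [c + γz cos²β tanφ] / [γz sinβ cosβ].
γz = 19.6·2.8 = 54.88 kN/m²
Numerator = 17.3 + 54.88·cos²23.6°·tan26.4° = 17.3 + 54.88·0.8397·0.4964 = 40.176 kPa
Denominator = 54.88·sin23.6°·cos23.6° = 54.88·0.4003·0.9164 = 20.134 kPa
FS = 40.176 / 20.134 = 1.995

FS = 2.00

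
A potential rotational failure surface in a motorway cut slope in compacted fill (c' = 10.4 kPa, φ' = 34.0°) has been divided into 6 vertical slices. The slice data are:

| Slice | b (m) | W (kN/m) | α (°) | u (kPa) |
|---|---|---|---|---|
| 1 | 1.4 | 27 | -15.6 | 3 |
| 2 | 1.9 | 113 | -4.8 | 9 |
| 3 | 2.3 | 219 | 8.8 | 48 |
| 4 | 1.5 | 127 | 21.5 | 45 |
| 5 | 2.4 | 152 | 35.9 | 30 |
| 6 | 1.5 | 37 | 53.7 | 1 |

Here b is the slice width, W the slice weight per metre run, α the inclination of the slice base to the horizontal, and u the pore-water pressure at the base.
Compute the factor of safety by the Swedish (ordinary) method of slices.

Ordinary method of slices: FS = Σ[c'·Δl_i + (W_i cosα_i − u_i·Δl_i)·tanφ'] / Σ W_i sinα_i, with Δl_i = b_i / cosα_i.
Slice 1: Δl = 1.4/cos(-15.6°) = 1.454 m; N'_1 = 27·cos(-15.6°) − 3·1.454 = 21.6; c'Δl = 15.12; W sinα = -7.3
Slice 2: Δl = 1.9/cos(-4.8°) = 1.907 m; N'_2 = 113·cos(-4.8°) − 9·1.907 = 95.4; c'Δl = 19.83; W sinα = -9.5
Slice 3: Δl = 2.3/cos8.8° = 2.327 m; N'_3 = 219·cos8.8° − 48·2.327 = 104.7; c'Δl = 24.20; W sinα = 33.5
Slice 4: Δl = 1.5/cos21.5° = 1.612 m; N'_4 = 127·cos21.5° − 45·1.612 = 45.6; c'Δl = 16.77; W sinα = 46.5
Slice 5: Δl = 2.4/cos35.9° = 2.963 m; N'_5 = 152·cos35.9° − 30·2.963 = 34.2; c'Δl = 30.81; W sinα = 89.1
Slice 6: Δl = 1.5/cos53.7° = 2.534 m; N'_6 = 37·cos53.7° − 1·2.534 = 19.4; c'Δl = 26.35; W sinα = 29.8
Σc'Δl = 133.1 kN/m; ΣN' = 321.0 kN/m; ΣW sinα = 182.3 kN/m
Resisting = 133.1 + 321.0·tan34.0° = 133.1 + 216.5 = 349.6 kN/m
FS = 349.6 / 182.3 = 1.918

FS = 1.92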